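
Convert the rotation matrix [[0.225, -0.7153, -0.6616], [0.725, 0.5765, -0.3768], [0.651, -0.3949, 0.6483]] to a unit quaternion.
0.7826 - 0.0058i - 0.4193j + 0.4601k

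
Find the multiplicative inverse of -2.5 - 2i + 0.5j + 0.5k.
-0.2326 + 0.186i - 0.0465j - 0.0465k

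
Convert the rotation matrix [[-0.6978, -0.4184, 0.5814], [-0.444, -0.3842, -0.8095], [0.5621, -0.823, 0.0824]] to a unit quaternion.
-0.0087 + 0.3886i - 0.5548j + 0.7356k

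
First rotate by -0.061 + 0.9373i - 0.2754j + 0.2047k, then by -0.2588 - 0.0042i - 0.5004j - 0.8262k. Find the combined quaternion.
0.051 - 0.5723i - 0.6717j + 0.4676k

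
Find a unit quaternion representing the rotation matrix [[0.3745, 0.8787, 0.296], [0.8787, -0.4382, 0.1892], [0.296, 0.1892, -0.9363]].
0.829i + 0.53j + 0.1785k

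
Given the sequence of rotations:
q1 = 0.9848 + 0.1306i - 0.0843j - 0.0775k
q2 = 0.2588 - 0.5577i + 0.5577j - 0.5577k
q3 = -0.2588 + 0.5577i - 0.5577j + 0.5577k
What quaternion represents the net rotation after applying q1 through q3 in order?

q2 · q1 = 0.3315 - 0.6057i + 0.4113j - 0.5951k
q3 · q2 · q1 = 0.8133 + 0.4441i - 0.2972j + 0.2305k
0.8133 + 0.4441i - 0.2972j + 0.2305k


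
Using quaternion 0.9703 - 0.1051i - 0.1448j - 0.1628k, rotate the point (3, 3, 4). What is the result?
(2.767, 2.923, 4.219)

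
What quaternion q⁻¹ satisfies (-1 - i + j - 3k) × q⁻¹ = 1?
-0.0833 + 0.0833i - 0.0833j + 0.25k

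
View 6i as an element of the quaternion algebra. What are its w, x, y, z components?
0 + 6i + 0j + 0k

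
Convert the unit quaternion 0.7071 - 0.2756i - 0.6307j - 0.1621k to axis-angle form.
axis = (-0.3898, -0.8919, -0.2292), θ = π/2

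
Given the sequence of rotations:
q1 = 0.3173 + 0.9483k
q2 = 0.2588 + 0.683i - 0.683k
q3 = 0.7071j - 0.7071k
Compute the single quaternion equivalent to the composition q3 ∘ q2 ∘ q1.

q2 · q1 = 0.7298 + 0.2167i - 0.6477j + 0.0287k
q3 · q2 · q1 = 0.4783 - 0.4377i + 0.3628j - 0.6693k
0.4783 - 0.4377i + 0.3628j - 0.6693k


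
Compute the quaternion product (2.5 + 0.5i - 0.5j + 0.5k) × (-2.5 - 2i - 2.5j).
-6.5 - 5i - 6j - 3.5k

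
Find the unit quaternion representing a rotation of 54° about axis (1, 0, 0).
0.891 + 0.454i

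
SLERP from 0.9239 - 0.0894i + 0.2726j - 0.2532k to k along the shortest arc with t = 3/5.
0.4794 - 0.0464i + 0.1415j - 0.8649k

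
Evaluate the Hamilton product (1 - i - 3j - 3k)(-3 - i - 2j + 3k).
-1 - 13i + 13j + 11k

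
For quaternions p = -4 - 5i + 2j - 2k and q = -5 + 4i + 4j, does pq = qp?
No: pq = 32 + 17i - 34j - 18k ≠ 32 + i - 18j + 38k = qp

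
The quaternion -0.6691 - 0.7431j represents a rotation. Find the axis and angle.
axis = (0, -1, 0), θ = 264°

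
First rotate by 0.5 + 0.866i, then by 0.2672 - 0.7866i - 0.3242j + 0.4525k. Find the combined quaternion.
0.8148 - 0.1619i + 0.2298j + 0.507k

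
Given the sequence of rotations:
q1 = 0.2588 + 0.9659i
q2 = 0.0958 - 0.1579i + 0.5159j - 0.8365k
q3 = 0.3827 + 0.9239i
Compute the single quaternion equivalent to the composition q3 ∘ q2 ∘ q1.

q2 · q1 = 0.1773 + 0.0517i - 0.6745j - 0.7148k
q3 · q2 · q1 = 0.0201 + 0.1836i + 0.4023j - 0.8967k
0.0201 + 0.1836i + 0.4023j - 0.8967k


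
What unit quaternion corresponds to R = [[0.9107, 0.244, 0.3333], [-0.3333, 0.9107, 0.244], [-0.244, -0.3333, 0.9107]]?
0.9659 - 0.1494i + 0.1494j - 0.1494k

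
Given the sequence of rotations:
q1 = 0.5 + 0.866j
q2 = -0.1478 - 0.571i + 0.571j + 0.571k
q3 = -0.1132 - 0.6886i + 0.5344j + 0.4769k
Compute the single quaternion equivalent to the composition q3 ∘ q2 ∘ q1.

q2 · q1 = -0.5684 - 0.78i + 0.1575j - 0.209k
q3 · q2 · q1 = -0.4573 + 0.2929i - 0.8375j + 0.061k
-0.4573 + 0.2929i - 0.8375j + 0.061k


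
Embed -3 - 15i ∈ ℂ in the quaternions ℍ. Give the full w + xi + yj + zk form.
-3 - 15i + 0j + 0k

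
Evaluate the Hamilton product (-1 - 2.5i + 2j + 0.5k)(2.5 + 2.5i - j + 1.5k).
5 - 5.25i + 11j - 2.75k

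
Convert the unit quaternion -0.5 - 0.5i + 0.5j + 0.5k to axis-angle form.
axis = (-√3/3, √3/3, √3/3), θ = 4π/3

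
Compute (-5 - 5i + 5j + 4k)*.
-5 + 5i - 5j - 4k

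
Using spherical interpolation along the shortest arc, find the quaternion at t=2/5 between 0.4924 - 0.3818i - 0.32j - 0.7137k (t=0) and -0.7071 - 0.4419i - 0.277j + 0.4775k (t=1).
0.6818 - 0.0514i - 0.0881j - 0.7244k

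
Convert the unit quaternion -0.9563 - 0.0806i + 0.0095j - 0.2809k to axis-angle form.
axis = (-0.2757, 0.0325, -0.9607), θ = 326°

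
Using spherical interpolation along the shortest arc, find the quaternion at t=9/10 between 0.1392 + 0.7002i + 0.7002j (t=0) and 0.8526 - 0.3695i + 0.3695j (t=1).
0.8492 - 0.2572i + 0.4612j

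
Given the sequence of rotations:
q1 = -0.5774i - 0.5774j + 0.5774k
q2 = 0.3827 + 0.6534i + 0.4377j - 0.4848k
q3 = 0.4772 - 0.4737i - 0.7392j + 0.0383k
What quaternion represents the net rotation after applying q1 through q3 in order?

q2 · q1 = 0.9099 - 0.2482i - 0.3183j + 0.0964k
q3 · q2 · q1 = 0.0777 - 0.6085i - 0.7883j + 0.0482k
0.0777 - 0.6085i - 0.7883j + 0.0482k


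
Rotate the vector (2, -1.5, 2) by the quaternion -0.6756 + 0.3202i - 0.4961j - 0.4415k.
(2.382, 1.691, -1.309)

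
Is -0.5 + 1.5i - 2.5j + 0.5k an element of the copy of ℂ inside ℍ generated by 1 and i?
No. The quaternion -0.5 + 1.5i - 2.5j + 0.5k has j-coefficient y = -2.5 and k-coefficient z = 0.5, not both zero, so it does not lie in the complex subalgebra spanned by 1 and i.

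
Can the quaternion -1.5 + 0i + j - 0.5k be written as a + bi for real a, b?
No. The quaternion -1.5 + j - 0.5k has j-coefficient y = 1 and k-coefficient z = -0.5, not both zero, so it does not lie in the complex subalgebra spanned by 1 and i.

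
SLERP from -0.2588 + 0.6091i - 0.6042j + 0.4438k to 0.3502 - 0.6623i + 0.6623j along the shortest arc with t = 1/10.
-0.2708 + 0.6206i - 0.6162j + 0.4022k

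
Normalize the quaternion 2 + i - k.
0.8165 + 0.4082i - 0.4082k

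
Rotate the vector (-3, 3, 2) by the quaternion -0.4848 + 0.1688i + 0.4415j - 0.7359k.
(-1.628, -3.98, -1.873)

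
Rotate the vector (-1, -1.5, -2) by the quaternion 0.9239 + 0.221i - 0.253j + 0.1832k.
(0.644, -0.477, -2.571)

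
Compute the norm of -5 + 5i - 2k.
√54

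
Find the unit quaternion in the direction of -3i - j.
-0.9487i - 0.3162j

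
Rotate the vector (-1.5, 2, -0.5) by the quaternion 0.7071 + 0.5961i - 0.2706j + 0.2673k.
(-2.435, 0.704, 0.273)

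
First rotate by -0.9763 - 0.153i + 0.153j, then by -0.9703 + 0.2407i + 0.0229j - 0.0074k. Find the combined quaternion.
0.9806 - 0.0854i - 0.1697j + 0.0476k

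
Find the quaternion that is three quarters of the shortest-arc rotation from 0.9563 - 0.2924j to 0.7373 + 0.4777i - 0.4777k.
0.8435 + 0.3755i - 0.0807j - 0.3755k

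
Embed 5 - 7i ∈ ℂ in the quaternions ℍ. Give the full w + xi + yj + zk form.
5 - 7i + 0j + 0k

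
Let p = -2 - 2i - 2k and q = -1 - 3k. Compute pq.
-4 + 2i - 6j + 8k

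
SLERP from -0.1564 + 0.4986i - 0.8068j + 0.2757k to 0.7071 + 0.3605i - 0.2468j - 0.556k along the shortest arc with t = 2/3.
0.5139 + 0.5335i - 0.5838j - 0.3324k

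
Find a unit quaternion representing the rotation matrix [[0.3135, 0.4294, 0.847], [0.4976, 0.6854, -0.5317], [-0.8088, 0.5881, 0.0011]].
0.7071 + 0.3959i + 0.5854j + 0.0241k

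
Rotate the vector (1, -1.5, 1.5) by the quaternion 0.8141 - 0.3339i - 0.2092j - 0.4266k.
(-0.787, -0.091, 2.207)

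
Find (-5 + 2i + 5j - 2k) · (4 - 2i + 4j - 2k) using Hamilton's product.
-40 + 16i + 8j + 20k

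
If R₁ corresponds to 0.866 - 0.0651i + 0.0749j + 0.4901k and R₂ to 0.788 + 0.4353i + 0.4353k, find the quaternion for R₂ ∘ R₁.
0.4974 + 0.2931i - 0.1827j + 0.7958k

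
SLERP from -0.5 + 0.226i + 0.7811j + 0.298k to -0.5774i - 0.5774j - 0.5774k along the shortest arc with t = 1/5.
-0.4129 + 0.3122i + 0.7706j + 0.3717k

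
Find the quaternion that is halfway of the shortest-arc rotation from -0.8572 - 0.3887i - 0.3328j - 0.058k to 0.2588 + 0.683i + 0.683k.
-0.6386 - 0.6133i - 0.1904j - 0.424k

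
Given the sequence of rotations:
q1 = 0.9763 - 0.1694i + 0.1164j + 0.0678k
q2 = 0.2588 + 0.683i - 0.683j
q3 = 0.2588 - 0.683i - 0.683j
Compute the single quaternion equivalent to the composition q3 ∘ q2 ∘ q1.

q2 · q1 = 0.4479 + 0.5767i - 0.683j - 0.0187k
q3 · q2 · q1 = 0.0433 - 0.1439i - 0.4954j + 0.8555k
0.0433 - 0.1439i - 0.4954j + 0.8555k


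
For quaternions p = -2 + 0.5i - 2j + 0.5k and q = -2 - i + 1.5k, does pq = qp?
No: pq = 3.75 - 2i + 2.75j - 6k ≠ 3.75 + 4i + 5.25j - 2k = qp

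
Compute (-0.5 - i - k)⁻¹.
-0.2222 + 0.4444i + 0.4444k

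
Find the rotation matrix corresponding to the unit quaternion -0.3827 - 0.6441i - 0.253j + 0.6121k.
[[0.1226, 0.7944, -0.5949], [-0.1426, -0.5791, -0.8027], [-0.9822, 0.1833, 0.0423]]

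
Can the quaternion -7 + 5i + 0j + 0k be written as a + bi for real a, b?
Yes. The quaternion -7 + 5i has j- and k-coefficients y = z = 0, so it lies in the complex subalgebra spanned by 1 and i.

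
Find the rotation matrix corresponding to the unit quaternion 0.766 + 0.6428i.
[[1, 0, 0], [0, 0.1736, -0.9848], [0, 0.9848, 0.1736]]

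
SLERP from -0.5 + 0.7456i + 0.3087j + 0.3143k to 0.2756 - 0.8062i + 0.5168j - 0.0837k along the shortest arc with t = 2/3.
-0.3891 + 0.8662i - 0.2568j + 0.1798k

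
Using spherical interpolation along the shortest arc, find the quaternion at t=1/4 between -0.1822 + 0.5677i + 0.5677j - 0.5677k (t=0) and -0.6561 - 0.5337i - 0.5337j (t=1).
0.048 + 0.6252i + 0.6252j - 0.4648k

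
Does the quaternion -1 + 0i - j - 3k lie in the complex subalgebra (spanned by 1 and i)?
No. The quaternion -1 - j - 3k has j-coefficient y = -1 and k-coefficient z = -3, not both zero, so it does not lie in the complex subalgebra spanned by 1 and i.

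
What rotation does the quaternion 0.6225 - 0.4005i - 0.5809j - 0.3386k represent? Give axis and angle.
axis = (-0.5117, -0.7422, -0.4326), θ = 103°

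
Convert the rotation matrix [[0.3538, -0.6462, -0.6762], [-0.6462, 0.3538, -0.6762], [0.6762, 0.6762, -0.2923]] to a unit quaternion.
0.5948 + 0.5684i - 0.5684j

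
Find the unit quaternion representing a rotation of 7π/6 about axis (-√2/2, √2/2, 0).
-0.2588 - 0.683i + 0.683j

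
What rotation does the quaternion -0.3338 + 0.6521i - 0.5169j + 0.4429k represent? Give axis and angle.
axis = (0.6918, -0.5484, 0.4698), θ = 219°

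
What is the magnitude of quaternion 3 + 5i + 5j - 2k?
√63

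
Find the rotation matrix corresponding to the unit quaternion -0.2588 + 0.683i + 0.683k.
[[0.067, 0.3535, 0.933], [-0.3535, -0.866, 0.3535], [0.933, -0.3535, 0.067]]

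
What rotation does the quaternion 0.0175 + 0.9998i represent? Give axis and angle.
axis = (1, 0, 0), θ = 178°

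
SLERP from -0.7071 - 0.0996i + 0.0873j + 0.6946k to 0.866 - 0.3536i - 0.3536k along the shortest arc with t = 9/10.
-0.8638 + 0.3114i + 0.0093j + 0.3959k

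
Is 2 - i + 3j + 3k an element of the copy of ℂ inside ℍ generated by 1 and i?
No. The quaternion 2 - i + 3j + 3k has j-coefficient y = 3 and k-coefficient z = 3, not both zero, so it does not lie in the complex subalgebra spanned by 1 and i.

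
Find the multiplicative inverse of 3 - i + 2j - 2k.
0.1667 + 0.0556i - 0.1111j + 0.1111k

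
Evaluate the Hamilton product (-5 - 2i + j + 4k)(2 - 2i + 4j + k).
-22 - 9i - 24j - 3k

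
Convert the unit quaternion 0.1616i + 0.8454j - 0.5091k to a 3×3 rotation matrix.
[[-0.9478, 0.2732, -0.1645], [0.2732, 0.4294, -0.8608], [-0.1645, -0.8608, -0.4816]]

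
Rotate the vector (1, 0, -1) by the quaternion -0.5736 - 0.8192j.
(-1.282, 0, -0.598)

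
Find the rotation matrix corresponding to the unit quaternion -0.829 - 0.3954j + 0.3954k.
[[0.3746, 0.6556, 0.6556], [-0.6556, 0.6873, -0.3127], [-0.6556, -0.3127, 0.6873]]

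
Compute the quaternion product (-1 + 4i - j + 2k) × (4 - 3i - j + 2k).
3 + 19i - 17j - k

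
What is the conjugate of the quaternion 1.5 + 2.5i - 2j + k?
1.5 - 2.5i + 2j - k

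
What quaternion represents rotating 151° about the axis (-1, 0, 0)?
0.2504 - 0.9681i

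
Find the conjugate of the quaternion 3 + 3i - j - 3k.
3 - 3i + j + 3k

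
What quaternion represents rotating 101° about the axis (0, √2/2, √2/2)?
0.6361 + 0.5456j + 0.5456k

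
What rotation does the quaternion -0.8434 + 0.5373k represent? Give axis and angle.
axis = (0, 0, 1), θ = 295°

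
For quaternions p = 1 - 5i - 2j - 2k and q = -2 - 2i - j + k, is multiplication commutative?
No: pq = -12 + 4i + 12j + 6k ≠ -12 + 12i - 6j + 4k = qp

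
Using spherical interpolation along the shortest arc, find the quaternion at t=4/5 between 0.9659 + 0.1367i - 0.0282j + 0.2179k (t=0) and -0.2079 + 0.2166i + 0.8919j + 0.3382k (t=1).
0.4698 - 0.1606i - 0.8314j - 0.2495k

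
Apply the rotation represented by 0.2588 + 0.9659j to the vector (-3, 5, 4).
(4.598, 5, -1.964)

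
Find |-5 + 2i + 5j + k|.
√55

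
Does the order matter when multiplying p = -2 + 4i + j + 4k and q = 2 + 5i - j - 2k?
Yes: pq = -15 + 32j + 3k ≠ -15 - 4i - 24j + 21k = qp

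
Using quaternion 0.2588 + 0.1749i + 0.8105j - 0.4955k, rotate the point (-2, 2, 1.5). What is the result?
(3.059, -0.499, -0.802)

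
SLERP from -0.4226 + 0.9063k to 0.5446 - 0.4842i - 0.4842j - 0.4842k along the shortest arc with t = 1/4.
-0.4866 + 0.1355i + 0.1355j + 0.8523k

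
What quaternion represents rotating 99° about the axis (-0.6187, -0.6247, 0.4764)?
0.6494 - 0.4705i - 0.475j + 0.3623k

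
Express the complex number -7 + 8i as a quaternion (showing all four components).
-7 + 8i + 0j + 0k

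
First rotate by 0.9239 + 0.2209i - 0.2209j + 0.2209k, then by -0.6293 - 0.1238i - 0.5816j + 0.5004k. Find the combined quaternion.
-0.7931 - 0.2713i - 0.2604j + 0.4791k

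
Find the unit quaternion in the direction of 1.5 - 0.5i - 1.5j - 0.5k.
0.6708 - 0.2236i - 0.6708j - 0.2236k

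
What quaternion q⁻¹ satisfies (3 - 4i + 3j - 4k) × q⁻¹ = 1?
0.06 + 0.08i - 0.06j + 0.08k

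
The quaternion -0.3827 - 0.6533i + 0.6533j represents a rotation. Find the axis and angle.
axis = (-√2/2, √2/2, 0), θ = 5π/4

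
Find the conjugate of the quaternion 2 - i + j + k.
2 + i - j - k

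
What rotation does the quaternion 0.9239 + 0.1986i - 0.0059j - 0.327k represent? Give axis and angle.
axis = (0.519, -0.0154, -0.8546), θ = π/4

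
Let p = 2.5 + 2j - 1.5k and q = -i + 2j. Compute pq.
-4 + 0.5i + 6.5j + 2k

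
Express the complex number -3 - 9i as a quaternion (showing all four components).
-3 - 9i + 0j + 0k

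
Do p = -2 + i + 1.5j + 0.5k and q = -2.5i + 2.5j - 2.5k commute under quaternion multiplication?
No: pq = -3.75j + 11.25k ≠ 10i - 6.25j - 1.25k = qp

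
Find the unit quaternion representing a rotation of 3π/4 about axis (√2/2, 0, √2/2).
0.3827 + 0.6533i + 0.6533k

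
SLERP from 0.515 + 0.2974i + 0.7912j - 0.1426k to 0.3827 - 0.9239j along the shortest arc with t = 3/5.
-0.0184 + 0.138i + 0.9881j - 0.0661k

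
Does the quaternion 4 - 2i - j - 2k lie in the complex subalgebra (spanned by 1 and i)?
No. The quaternion 4 - 2i - j - 2k has j-coefficient y = -1 and k-coefficient z = -2, not both zero, so it does not lie in the complex subalgebra spanned by 1 and i.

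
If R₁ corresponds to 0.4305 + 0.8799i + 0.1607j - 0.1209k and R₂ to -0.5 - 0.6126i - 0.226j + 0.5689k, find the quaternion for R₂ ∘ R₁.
0.4289 - 0.7678i + 0.2489j + 0.4058k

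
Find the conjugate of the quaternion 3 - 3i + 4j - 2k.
3 + 3i - 4j + 2k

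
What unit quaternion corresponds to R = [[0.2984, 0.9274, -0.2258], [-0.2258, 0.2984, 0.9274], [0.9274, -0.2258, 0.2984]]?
0.6883 - 0.4188i - 0.4188j - 0.4188k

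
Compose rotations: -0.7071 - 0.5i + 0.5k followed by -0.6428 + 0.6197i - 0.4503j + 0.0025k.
0.7631 - 0.3419i + 0.0073j - 0.5483k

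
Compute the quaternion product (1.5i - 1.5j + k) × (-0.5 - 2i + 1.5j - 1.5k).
6.75 + j - 1.25k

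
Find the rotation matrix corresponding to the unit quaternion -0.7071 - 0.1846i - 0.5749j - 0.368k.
[[0.0681, -0.3082, 0.9489], [0.7327, 0.661, 0.1621], [-0.6772, 0.6842, 0.2708]]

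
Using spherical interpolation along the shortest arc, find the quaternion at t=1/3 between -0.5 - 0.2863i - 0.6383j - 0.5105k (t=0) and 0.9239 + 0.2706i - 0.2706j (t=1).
-0.7697 - 0.3329i - 0.3778j - 0.3924k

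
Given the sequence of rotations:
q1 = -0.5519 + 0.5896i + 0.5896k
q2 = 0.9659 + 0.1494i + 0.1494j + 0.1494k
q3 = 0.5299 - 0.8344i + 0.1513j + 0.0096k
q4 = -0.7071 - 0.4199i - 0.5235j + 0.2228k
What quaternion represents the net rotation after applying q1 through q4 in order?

q2 · q1 = -0.7093 + 0.5751i - 0.0825j + 0.399k
q3 · q2 · q1 = 0.1127 + 0.9577i + 0.1874j + 0.1864k
q4 · q3 · q2 · q1 = 0.379 - 0.8638i + 0.1001j + 0.316k
0.379 - 0.8638i + 0.1001j + 0.316k


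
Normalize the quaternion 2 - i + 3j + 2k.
0.4714 - 0.2357i + 0.7071j + 0.4714k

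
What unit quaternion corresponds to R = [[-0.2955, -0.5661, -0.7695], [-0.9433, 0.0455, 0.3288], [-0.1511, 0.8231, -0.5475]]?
-0.225 - 0.5492i + 0.6871j + 0.4191k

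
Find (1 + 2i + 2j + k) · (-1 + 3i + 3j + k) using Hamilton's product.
-14 + 2j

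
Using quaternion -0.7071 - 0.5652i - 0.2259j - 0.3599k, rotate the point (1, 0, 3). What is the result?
(2.818, -1.146, 0.864)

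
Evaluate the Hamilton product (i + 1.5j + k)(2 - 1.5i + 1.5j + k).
-1.75 + 2i + 0.5j + 5.75k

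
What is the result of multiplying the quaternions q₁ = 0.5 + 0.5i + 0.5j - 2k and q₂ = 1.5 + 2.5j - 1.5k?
-3.5 + 5i + 2.75j - 2.5k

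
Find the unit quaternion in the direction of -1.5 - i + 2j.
-0.5571 - 0.3714i + 0.7428j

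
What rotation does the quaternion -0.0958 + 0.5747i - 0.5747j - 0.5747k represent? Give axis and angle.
axis = (√3/3, -√3/3, -√3/3), θ = 191°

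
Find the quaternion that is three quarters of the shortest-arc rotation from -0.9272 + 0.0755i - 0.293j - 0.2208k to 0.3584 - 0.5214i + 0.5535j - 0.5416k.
-0.5852 + 0.4567i - 0.5508j + 0.3817k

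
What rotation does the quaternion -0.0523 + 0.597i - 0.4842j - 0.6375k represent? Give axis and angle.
axis = (0.5978, -0.4849, -0.6384), θ = 186°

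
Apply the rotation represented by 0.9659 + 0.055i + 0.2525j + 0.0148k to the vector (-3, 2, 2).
(-1.639, 1.62, 3.419)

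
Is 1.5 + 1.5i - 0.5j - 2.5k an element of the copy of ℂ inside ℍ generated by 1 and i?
No. The quaternion 1.5 + 1.5i - 0.5j - 2.5k has j-coefficient y = -0.5 and k-coefficient z = -2.5, not both zero, so it does not lie in the complex subalgebra spanned by 1 and i.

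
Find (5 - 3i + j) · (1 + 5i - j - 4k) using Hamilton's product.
21 + 18i - 16j - 22k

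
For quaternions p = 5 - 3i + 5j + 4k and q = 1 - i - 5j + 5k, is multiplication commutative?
No: pq = 7 + 37i - 9j + 49k ≠ 7 - 53i - 31j + 9k = qp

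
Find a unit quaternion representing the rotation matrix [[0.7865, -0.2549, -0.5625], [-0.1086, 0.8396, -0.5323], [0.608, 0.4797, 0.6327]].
0.9026 + 0.2803i - 0.3242j + 0.0405k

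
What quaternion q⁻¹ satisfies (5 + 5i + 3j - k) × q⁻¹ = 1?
0.0833 - 0.0833i - 0.05j + 0.0167k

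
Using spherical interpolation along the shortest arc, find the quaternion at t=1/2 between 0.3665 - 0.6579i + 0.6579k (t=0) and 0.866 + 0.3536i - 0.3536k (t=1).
-0.3297 - 0.6676i + 0.6676k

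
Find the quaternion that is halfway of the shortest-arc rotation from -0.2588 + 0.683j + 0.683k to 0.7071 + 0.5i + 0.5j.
0.2945 + 0.3285i + 0.7772j + 0.4487k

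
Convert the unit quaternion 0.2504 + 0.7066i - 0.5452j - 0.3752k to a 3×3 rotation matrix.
[[0.124, -0.5826, -0.8033], [-0.9584, -0.2801, 0.0553], [-0.2572, 0.763, -0.5931]]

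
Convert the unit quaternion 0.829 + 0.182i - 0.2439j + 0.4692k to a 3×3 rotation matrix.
[[0.4407, -0.8667, -0.2336], [0.6892, 0.4935, -0.5306], [0.5752, 0.0729, 0.8148]]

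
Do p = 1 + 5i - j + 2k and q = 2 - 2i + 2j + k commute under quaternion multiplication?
No: pq = 12 + 3i - 9j + 13k ≠ 12 + 13i + 9j - 3k = qp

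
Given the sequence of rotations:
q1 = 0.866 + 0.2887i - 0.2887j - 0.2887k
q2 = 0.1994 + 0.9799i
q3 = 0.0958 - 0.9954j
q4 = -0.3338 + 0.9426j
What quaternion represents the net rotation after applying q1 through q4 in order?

q2 · q1 = -0.1102 + 0.9062i + 0.2253j - 0.3405k
q3 · q2 · q1 = 0.2137 + 0.4257i + 0.1313j + 0.8694k
q4 · q3 · q2 · q1 = -0.1951 + 0.6774i + 0.1576j - 0.6915k
-0.1951 + 0.6774i + 0.1576j - 0.6915k


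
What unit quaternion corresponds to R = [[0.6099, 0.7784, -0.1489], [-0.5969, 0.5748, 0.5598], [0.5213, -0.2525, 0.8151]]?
0.866 - 0.2345i - 0.1935j - 0.397k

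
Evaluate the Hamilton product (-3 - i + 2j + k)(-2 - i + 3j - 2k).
1 - 2i - 16j + 3k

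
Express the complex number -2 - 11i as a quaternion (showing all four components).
-2 - 11i + 0j + 0k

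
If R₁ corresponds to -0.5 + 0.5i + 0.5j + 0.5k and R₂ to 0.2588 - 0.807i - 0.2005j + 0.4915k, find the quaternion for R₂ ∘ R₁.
0.1286 + 0.1869i + 0.8789j - 0.4196k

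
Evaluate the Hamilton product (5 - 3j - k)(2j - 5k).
1 + 17i + 10j - 25k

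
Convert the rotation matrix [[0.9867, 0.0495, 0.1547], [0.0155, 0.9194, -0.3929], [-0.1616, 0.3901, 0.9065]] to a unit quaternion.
0.9763 + 0.2005i + 0.081j - 0.0087k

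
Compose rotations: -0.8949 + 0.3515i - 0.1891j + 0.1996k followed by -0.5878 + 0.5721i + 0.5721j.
0.4331 - 0.6044i - 0.515j - 0.4266k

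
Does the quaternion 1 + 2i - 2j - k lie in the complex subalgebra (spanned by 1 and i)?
No. The quaternion 1 + 2i - 2j - k has j-coefficient y = -2 and k-coefficient z = -1, not both zero, so it does not lie in the complex subalgebra spanned by 1 and i.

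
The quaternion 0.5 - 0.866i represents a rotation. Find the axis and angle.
axis = (-1, 0, 0), θ = 2π/3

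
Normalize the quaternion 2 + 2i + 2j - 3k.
0.4364 + 0.4364i + 0.4364j - 0.6547k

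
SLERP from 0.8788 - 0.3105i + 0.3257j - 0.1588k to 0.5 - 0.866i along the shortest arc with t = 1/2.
0.7459 - 0.6365i + 0.1762j - 0.0859k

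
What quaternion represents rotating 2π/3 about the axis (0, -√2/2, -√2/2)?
0.5 - 0.6124j - 0.6124k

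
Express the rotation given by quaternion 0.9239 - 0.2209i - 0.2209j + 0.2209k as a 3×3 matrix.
[[0.8048, -0.3106, -0.5058], [0.5058, 0.8048, 0.3106], [0.3106, -0.5058, 0.8048]]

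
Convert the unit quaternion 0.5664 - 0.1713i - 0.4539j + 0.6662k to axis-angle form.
axis = (-0.2079, -0.5508, 0.8084), θ = 111°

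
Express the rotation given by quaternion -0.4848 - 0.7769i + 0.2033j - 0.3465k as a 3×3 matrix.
[[0.6772, -0.6519, 0.3413], [0.0201, -0.4473, -0.8942], [0.7355, 0.6124, -0.2898]]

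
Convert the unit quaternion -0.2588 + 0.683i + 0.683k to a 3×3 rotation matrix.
[[0.067, 0.3535, 0.933], [-0.3535, -0.866, 0.3535], [0.933, -0.3535, 0.067]]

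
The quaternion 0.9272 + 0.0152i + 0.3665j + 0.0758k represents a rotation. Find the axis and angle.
axis = (0.0406, 0.9785, 0.2024), θ = 44°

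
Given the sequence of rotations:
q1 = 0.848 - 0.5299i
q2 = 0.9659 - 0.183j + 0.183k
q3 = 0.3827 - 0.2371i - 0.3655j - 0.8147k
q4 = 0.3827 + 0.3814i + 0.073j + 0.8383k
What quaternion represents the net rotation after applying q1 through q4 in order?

q2 · q1 = 0.8191 - 0.5118i - 0.2522j + 0.0582k
q3 · q2 · q1 = 0.1474 - 0.6168i + 0.0349j - 0.7723k
q4 · q3 · q2 · q1 = 0.9365 - 0.2655i - 0.1984j - 0.1137k
0.9365 - 0.2655i - 0.1984j - 0.1137k


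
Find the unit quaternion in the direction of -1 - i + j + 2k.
-0.378 - 0.378i + 0.378j + 0.7559k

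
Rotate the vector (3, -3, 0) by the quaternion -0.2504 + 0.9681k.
(-4.078, 1.169, 0)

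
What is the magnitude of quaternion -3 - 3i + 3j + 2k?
√31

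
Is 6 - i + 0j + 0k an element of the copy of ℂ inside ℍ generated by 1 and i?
Yes. The quaternion 6 - i has j- and k-coefficients y = z = 0, so it lies in the complex subalgebra spanned by 1 and i.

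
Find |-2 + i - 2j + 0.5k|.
3.041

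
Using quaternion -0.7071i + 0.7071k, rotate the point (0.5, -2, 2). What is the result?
(-2, 2, -0.5)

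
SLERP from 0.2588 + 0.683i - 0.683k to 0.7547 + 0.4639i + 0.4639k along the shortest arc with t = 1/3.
0.5496 + 0.7616i - 0.3433k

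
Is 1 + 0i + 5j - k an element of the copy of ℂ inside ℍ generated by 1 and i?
No. The quaternion 1 + 5j - k has j-coefficient y = 5 and k-coefficient z = -1, not both zero, so it does not lie in the complex subalgebra spanned by 1 and i.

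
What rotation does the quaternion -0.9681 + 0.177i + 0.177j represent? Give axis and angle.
axis = (√2/2, √2/2, 0), θ = 331°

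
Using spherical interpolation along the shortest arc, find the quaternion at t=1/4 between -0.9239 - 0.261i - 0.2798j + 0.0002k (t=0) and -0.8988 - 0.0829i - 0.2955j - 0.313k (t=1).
-0.9291 - 0.2188i - 0.2873j - 0.0797k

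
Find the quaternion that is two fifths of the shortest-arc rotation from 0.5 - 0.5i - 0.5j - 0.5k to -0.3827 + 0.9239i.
0.4957 - 0.7365i - 0.3255j - 0.3255k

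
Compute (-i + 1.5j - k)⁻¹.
0.2353i - 0.3529j + 0.2353k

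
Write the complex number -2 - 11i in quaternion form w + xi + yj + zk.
-2 - 11i + 0j + 0k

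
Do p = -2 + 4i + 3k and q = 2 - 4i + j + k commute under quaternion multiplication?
No: pq = 9 + 13i - 18j + 8k ≠ 9 + 19i + 14j = qp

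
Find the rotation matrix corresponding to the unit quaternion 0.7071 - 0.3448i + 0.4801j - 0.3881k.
[[0.2378, 0.2178, 0.9466], [-0.8799, 0.461, 0.115], [-0.4113, -0.8603, 0.3012]]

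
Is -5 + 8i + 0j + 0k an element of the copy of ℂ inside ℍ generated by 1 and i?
Yes. The quaternion -5 + 8i has j- and k-coefficients y = z = 0, so it lies in the complex subalgebra spanned by 1 and i.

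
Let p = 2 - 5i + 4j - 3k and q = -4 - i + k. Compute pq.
-10 + 22i - 8j + 18k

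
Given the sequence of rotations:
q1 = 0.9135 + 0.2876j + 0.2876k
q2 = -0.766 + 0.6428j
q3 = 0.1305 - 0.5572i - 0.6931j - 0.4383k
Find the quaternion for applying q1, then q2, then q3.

q2 · q1 = -0.8846 + 0.1849i + 0.3669j - 0.2203k
q3 · q2 · q1 = 0.1453 + 0.8305i + 0.4572j + 0.2827k
0.1453 + 0.8305i + 0.4572j + 0.2827k


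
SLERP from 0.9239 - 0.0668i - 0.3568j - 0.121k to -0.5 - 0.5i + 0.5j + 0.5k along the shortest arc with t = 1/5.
0.8847 + 0.0564i - 0.4106j - 0.2134k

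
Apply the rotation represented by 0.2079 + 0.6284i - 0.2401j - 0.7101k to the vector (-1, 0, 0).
(0.124, 0.597, 0.793)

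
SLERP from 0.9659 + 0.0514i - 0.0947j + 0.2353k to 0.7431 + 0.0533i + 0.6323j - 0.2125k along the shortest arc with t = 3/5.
0.9252 + 0.0583i + 0.3735j - 0.0337k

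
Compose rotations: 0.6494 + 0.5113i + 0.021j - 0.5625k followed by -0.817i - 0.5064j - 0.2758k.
0.2732 - 0.2399i - 0.9294j + 0.0627k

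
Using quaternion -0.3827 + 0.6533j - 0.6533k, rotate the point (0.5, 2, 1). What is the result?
(-1.854, -0.311, -1.311)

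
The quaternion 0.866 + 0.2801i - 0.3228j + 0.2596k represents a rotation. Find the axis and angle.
axis = (0.5601, -0.6455, 0.5192), θ = π/3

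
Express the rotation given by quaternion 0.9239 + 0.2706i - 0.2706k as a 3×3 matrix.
[[0.8536, 0.5, -0.1464], [-0.5, 0.7071, -0.5], [-0.1464, 0.5, 0.8536]]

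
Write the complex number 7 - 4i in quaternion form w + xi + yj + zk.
7 - 4i + 0j + 0k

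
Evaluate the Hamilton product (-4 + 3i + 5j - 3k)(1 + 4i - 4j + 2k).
10 - 15i + 3j - 43k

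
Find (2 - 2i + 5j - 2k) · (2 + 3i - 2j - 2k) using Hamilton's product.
16 - 12i - 4j - 19k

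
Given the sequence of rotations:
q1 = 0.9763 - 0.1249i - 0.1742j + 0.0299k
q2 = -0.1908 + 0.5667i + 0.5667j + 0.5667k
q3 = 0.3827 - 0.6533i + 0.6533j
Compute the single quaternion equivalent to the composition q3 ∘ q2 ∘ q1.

q2 · q1 = -0.0337 + 0.6928i + 0.4988j + 0.5196k
q3 · q2 · q1 = 0.1138 + 0.6266i + 0.5083j - 0.5796k
0.1138 + 0.6266i + 0.5083j - 0.5796k


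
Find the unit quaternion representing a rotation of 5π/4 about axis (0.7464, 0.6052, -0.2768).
-0.3827 + 0.6896i + 0.5591j - 0.2557k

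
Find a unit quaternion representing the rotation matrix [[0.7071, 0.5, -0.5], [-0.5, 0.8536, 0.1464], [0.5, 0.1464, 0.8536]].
0.9239 - 0.2706j - 0.2706k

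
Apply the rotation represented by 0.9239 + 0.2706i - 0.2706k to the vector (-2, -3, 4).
(-3.793, -3.121, 2.207)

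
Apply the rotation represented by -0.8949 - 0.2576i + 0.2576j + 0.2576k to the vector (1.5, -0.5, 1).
(0.344, -1.586, 0.93)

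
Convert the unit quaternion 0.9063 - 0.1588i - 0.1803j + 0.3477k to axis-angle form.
axis = (-0.3757, -0.4266, 0.8227), θ = 50°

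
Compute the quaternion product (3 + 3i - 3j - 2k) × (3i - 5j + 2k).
-20 - 7i - 27j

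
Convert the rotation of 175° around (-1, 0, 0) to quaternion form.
0.0436 - 0.999i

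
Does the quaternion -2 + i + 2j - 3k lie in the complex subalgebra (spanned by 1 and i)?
No. The quaternion -2 + i + 2j - 3k has j-coefficient y = 2 and k-coefficient z = -3, not both zero, so it does not lie in the complex subalgebra spanned by 1 and i.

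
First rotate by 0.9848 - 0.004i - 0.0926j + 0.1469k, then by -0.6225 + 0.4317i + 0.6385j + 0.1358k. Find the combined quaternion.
-0.5721 + 0.534i + 0.6225j + 0.0049k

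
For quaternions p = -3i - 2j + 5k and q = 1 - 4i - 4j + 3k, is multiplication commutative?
No: pq = -35 + 11i - 13j + 9k ≠ -35 - 17i + 9j + k = qp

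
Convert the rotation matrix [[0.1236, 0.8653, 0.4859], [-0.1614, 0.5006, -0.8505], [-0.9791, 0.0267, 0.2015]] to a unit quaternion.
0.6756 + 0.3246i + 0.5421j - 0.3799k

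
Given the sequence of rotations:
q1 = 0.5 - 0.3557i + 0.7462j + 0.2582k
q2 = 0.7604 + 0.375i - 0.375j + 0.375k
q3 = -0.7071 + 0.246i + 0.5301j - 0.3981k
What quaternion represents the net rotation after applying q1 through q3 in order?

q2 · q1 = 0.6966 - 0.4596i + 0.1497j + 0.5303k
q3 · q2 · q1 = -0.2477 + 0.8371i + 0.3159j - 0.3718k
-0.2477 + 0.8371i + 0.3159j - 0.3718k


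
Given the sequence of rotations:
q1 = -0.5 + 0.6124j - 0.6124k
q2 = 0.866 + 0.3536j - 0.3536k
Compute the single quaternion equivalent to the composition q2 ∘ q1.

q2 · q1 = -0.8661 + 0.3535j - 0.3535k
-0.8661 + 0.3535j - 0.3535k


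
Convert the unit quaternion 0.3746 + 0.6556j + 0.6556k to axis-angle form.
axis = (0, √2/2, √2/2), θ = 136°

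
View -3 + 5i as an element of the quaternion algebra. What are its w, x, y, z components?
-3 + 5i + 0j + 0k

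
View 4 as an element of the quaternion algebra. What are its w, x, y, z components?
4 + 0i + 0j + 0k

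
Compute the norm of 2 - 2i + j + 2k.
√13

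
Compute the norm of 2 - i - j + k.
√7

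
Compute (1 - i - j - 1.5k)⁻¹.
0.1905 + 0.1905i + 0.1905j + 0.2857k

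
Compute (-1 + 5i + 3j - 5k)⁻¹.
-0.0167 - 0.0833i - 0.05j + 0.0833k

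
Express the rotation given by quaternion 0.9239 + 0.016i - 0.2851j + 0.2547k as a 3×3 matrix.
[[0.7077, -0.4798, -0.5187], [0.4615, 0.8697, -0.1748], [0.535, -0.1157, 0.8369]]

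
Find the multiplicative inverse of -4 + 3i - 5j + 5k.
-0.0533 - 0.04i + 0.0667j - 0.0667k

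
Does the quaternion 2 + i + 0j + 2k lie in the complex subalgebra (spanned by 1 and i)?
No. The quaternion 2 + i + 2k has j-coefficient y = 0 and k-coefficient z = 2, not both zero, so it does not lie in the complex subalgebra spanned by 1 and i.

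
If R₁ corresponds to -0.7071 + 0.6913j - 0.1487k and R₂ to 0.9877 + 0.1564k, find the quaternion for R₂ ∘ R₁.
-0.6751 - 0.1081i + 0.6828j - 0.2575k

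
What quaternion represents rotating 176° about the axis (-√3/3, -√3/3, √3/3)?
0.0349 - 0.577i - 0.577j + 0.577k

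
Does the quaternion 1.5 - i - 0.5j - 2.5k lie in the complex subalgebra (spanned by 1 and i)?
No. The quaternion 1.5 - i - 0.5j - 2.5k has j-coefficient y = -0.5 and k-coefficient z = -2.5, not both zero, so it does not lie in the complex subalgebra spanned by 1 and i.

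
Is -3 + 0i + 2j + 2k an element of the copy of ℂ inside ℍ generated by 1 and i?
No. The quaternion -3 + 2j + 2k has j-coefficient y = 2 and k-coefficient z = 2, not both zero, so it does not lie in the complex subalgebra spanned by 1 and i.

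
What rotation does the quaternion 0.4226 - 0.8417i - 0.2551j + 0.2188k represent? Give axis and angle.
axis = (-0.9287, -0.2815, 0.2414), θ = 130°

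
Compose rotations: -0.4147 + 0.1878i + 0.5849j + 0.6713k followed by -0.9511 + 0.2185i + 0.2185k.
0.2067 - 0.397i - 0.6619j - 0.6013k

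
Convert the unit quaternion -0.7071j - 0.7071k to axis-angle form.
axis = (0, -√2/2, -√2/2), θ = π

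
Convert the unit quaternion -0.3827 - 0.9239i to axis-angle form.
axis = (-1, 0, 0), θ = 5π/4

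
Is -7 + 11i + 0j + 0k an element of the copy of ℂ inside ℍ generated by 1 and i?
Yes. The quaternion -7 + 11i has j- and k-coefficients y = z = 0, so it lies in the complex subalgebra spanned by 1 and i.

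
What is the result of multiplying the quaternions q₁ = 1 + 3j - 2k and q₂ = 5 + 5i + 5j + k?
-8 + 18i + 10j - 24k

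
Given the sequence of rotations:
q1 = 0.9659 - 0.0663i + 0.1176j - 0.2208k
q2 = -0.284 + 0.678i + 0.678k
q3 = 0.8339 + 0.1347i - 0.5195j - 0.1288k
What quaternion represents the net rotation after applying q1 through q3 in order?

q2 · q1 = -0.0797 + 0.594i + 0.0714j + 0.7973k
q3 · q2 · q1 = -0.0067 + 0.0796i - 0.083j + 0.9933k
-0.0067 + 0.0796i - 0.083j + 0.9933k


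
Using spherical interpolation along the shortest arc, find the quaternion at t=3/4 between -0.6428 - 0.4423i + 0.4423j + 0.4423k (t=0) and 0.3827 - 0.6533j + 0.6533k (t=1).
-0.5457 - 0.1481i + 0.7122j - 0.416k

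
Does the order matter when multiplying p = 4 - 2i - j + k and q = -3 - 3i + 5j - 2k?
Yes: pq = -11 - 9i + 16j - 24k ≠ -11 - 3i + 30j + 2k = qp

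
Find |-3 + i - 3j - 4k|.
√35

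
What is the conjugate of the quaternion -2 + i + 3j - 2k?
-2 - i - 3j + 2k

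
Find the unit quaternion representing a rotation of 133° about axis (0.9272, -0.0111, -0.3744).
0.3987 + 0.8503i - 0.0102j - 0.3433k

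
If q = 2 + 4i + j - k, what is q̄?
2 - 4i - j + k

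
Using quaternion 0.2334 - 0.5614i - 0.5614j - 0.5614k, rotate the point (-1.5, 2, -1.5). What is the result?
(1.623, -2.412, -0.211)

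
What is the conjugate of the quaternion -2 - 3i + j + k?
-2 + 3i - j - k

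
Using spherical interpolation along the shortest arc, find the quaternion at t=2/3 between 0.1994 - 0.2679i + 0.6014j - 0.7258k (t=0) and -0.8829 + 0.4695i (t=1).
0.7769 - 0.4826i + 0.258j - 0.3114k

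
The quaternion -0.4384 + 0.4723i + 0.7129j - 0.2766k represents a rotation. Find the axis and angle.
axis = (0.5255, 0.7932, -0.3078), θ = 232°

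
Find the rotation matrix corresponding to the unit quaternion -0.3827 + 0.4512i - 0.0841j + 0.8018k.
[[-0.2999, 0.5378, 0.7879], [-0.6896, -0.6929, 0.2105], [0.6592, -0.4802, 0.5787]]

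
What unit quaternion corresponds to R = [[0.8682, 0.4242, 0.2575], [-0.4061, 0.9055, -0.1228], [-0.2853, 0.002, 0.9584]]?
0.9659 + 0.0323i + 0.1405j - 0.2149k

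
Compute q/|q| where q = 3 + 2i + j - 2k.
0.7071 + 0.4714i + 0.2357j - 0.4714k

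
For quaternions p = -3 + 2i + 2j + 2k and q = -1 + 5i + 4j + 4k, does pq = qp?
No: pq = -23 - 17i - 12j - 16k ≠ -23 - 17i - 16j - 12k = qp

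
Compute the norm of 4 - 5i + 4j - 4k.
√73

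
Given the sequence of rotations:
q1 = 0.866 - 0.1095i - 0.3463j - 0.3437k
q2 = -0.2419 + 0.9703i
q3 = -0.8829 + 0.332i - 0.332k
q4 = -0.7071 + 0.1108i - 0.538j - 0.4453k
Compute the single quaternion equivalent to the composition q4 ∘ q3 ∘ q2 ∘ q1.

q2 · q1 = -0.1032 + 0.8668i + 0.4173j - 0.2529k
q3 · q2 · q1 = -0.2806 - 0.661i - 0.5722j + 0.3961k
q4 · q3 · q2 · q1 = 0.1402 - 0.0316i + 0.806j - 0.5741k
0.1402 - 0.0316i + 0.806j - 0.5741k


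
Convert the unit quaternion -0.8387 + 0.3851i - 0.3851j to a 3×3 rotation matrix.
[[0.7034, -0.2966, 0.646], [-0.2966, 0.7034, 0.646], [-0.646, -0.646, 0.4068]]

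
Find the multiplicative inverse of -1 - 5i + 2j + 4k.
-0.0217 + 0.1087i - 0.0435j - 0.087k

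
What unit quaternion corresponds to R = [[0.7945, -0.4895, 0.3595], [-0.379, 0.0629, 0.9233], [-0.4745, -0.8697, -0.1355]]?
0.6561 - 0.6832i + 0.3178j + 0.0421k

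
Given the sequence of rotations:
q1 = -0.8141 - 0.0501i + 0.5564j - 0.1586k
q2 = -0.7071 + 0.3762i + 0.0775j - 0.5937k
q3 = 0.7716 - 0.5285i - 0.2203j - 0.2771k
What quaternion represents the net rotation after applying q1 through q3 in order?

q2 · q1 = 0.4572 + 0.0472i - 0.3671j + 0.8087k
q3 · q2 · q1 = 0.5209 - 0.4851i + 0.0303j + 0.7017k
0.5209 - 0.4851i + 0.0303j + 0.7017k


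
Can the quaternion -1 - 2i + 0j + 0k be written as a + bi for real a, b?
Yes. The quaternion -1 - 2i has j- and k-coefficients y = z = 0, so it lies in the complex subalgebra spanned by 1 and i.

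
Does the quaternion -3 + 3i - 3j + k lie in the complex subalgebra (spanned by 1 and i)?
No. The quaternion -3 + 3i - 3j + k has j-coefficient y = -3 and k-coefficient z = 1, not both zero, so it does not lie in the complex subalgebra spanned by 1 and i.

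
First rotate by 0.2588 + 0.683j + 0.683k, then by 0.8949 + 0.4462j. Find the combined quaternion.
-0.0732 + 0.3048i + 0.7267j + 0.6112k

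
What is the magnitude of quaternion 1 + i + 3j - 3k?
√20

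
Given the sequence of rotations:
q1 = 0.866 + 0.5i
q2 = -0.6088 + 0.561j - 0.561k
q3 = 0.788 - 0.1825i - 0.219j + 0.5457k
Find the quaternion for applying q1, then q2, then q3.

q2 · q1 = -0.5272 - 0.3044i + 0.2053j - 0.7663k
q3 · q2 · q1 = -0.0079 - 0.0879i - 0.0287j - 0.9957k
-0.0079 - 0.0879i - 0.0287j - 0.9957k


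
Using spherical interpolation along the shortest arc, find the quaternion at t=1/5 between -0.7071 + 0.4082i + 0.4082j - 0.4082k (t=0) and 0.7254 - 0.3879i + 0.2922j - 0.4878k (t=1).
-0.8084 + 0.4588i + 0.2846j - 0.2345k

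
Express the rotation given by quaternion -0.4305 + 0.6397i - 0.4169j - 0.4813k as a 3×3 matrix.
[[0.1891, -0.9478, -0.2568], [-0.119, -0.2817, 0.9521], [-0.9747, -0.1495, -0.166]]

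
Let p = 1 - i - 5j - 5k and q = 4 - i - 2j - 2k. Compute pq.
-17 - 5i - 19j - 25k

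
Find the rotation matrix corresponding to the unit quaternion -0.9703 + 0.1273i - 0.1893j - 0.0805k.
[[0.9154, -0.2044, 0.3469], [0.108, 0.9546, 0.2775], [-0.3879, -0.2166, 0.8959]]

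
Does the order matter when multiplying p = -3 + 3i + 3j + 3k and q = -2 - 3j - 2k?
Yes: pq = 21 - 3i + 9j - 9k ≠ 21 - 9i - 3j + 9k = qp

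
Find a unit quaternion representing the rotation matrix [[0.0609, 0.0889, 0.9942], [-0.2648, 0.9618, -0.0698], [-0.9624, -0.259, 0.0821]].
0.7254 - 0.0652i + 0.6743j - 0.1219k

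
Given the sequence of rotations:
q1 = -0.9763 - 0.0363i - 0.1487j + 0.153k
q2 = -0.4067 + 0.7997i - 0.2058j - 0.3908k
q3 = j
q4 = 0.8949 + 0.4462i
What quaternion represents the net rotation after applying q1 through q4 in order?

q2 · q1 = 0.4553 - 0.8556i + 0.1532j + 0.1929k
q3 · q2 · q1 = -0.1532 + 0.1929i + 0.4553j + 0.8556k
q4 · q3 · q2 · q1 = -0.2232 + 0.1043i + 0.0257j + 0.9688k
-0.2232 + 0.1043i + 0.0257j + 0.9688k
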